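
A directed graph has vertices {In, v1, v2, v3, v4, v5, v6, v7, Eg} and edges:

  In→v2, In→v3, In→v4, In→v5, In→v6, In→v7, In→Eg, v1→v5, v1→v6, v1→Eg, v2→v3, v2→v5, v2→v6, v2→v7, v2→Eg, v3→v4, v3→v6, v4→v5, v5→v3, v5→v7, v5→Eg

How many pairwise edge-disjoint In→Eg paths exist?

Assign every edge capacity 1; by Menger, the answer equals the max flow.
Path In→Eg (+1); total 1.
Path In→v2→Eg (+1); total 2.
Path In→v5→Eg (+1); total 3.
No residual In→Eg path; max flow = 3.
Certifying cut of size 3: {In→Eg, In→v2, v5→Eg}.

3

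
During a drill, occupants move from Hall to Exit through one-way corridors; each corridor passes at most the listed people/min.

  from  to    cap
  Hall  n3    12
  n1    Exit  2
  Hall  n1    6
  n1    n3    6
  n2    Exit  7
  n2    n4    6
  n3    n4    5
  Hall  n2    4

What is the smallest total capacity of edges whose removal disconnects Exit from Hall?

6

Augment Hall→n1→Exit: bottleneck 2, flow now 2.
Augment Hall→n2→Exit: bottleneck 4, flow now 6.
No augmenting path remains; maximum flow = 6.
By max-flow min-cut, the minimum cut capacity equals the max flow.
In the residual graph, reachable from Hall: {Hall, n1, n3, n4}.
Min-cut edges: Hall→n2 (4), n1→Exit (2); capacity 4 + 2 = 6.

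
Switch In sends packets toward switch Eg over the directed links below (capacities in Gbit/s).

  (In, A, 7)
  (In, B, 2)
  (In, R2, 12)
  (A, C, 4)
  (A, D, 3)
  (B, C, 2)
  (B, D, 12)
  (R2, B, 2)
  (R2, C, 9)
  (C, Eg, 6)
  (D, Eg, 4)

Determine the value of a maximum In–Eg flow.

10

Augment In→A→C→Eg: bottleneck 4, flow now 4.
Augment In→A→D→Eg: bottleneck 3, flow now 7.
Augment In→B→C→Eg: bottleneck 2, flow now 9.
Augment In→R2→B→D→Eg: bottleneck 1, flow now 10.
No augmenting path remains; maximum flow = 10.
In the residual graph, reachable from In: {In, A, B, R2, C, D}.
Min-cut edges: C→Eg (6), D→Eg (4); capacity 6 + 4 = 10.
This cut is saturated, so no flow can exceed 10.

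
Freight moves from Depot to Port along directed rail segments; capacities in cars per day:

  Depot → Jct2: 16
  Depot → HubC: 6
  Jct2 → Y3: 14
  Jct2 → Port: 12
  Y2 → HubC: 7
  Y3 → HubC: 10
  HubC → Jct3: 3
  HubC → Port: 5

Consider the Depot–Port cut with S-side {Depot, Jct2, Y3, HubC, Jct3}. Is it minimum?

Given cut capacity: 12 + 5 = 17.
Augment Depot→Jct2→Port: bottleneck 12, flow now 12.
Augment Depot→HubC→Port: bottleneck 5, flow now 17.
No augmenting path remains; maximum flow = 17.
Cut capacity 17 equals the max flow, so it is a minimum cut.

Yes — it is a minimum cut (capacity 17).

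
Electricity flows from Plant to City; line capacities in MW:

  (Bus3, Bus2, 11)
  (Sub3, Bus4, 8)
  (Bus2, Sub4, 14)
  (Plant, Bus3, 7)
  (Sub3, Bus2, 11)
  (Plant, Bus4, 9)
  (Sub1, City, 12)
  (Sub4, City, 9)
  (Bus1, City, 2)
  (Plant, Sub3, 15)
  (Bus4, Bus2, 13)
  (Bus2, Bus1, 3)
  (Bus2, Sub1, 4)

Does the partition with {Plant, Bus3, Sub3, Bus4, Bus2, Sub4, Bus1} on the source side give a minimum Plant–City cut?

Yes — it is a minimum cut (capacity 15).

Given cut capacity: 4 + 9 + 2 = 15.
Augment Plant→Bus3→Bus2→Sub1→City: bottleneck 4, flow now 4.
Augment Plant→Bus3→Bus2→Sub4→City: bottleneck 3, flow now 7.
Augment Plant→Sub3→Bus2→Sub4→City: bottleneck 6, flow now 13.
Augment Plant→Sub3→Bus2→Bus1→City: bottleneck 2, flow now 15.
No augmenting path remains; maximum flow = 15.
Cut capacity 15 equals the max flow, so it is a minimum cut.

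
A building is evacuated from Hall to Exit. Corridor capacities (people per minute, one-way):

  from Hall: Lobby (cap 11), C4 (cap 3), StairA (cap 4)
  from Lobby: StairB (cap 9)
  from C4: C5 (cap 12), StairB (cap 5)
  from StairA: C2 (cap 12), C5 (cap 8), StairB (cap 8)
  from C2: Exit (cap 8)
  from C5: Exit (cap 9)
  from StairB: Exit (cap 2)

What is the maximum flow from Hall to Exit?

Augment Hall→Lobby→StairB→Exit: bottleneck 2, flow now 2.
Augment Hall→C4→C5→Exit: bottleneck 3, flow now 5.
Augment Hall→StairA→C2→Exit: bottleneck 4, flow now 9.
No augmenting path remains; maximum flow = 9.
In the residual graph, reachable from Hall: {Hall, Lobby, StairB}.
Min-cut edges: Hall→C4 (3), Hall→StairA (4), StairB→Exit (2); capacity 3 + 4 + 2 = 9.
This cut is saturated, so no flow can exceed 9.

9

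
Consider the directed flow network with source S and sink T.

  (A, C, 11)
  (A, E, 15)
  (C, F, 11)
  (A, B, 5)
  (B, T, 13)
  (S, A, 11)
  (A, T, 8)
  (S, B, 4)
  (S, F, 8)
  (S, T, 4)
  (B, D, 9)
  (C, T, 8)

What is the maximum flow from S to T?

Augment S→T: bottleneck 4, flow now 4.
Augment S→A→T: bottleneck 8, flow now 12.
Augment S→B→T: bottleneck 4, flow now 16.
Augment S→A→B→T: bottleneck 3, flow now 19.
No augmenting path remains; maximum flow = 19.
In the residual graph, reachable from S: {S, F}.
Min-cut edges: S→A (11), S→B (4), S→T (4); capacity 11 + 4 + 4 = 19.
This cut is saturated, so no flow can exceed 19.

19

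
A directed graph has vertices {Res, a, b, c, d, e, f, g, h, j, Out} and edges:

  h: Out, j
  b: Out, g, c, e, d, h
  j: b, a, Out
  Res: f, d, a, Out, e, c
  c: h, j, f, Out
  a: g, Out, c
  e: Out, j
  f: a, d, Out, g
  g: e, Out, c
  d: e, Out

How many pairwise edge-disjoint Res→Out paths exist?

6

Assign every edge capacity 1; by Menger, the answer equals the max flow.
Path Res→Out (+1); total 1.
Path Res→a→Out (+1); total 2.
Path Res→c→Out (+1); total 3.
Path Res→d→Out (+1); total 4.
Path Res→e→Out (+1); total 5.
Path Res→f→Out (+1); total 6.
No residual Res→Out path; max flow = 6.
Certifying cut of size 6: {Res→Out, Res→a, Res→c, Res→d, Res→e, Res→f}.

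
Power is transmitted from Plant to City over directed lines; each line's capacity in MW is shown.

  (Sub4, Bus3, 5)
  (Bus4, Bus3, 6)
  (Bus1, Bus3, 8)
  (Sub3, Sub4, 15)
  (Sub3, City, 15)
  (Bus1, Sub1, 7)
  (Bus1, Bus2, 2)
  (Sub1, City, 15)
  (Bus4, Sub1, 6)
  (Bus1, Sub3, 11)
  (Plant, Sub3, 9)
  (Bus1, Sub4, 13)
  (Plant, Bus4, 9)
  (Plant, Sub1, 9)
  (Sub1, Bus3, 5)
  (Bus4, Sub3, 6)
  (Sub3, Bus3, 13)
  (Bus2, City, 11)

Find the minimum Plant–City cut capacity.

Augment Plant→Sub3→City: bottleneck 9, flow now 9.
Augment Plant→Sub1→City: bottleneck 9, flow now 18.
Augment Plant→Bus4→Sub3→City: bottleneck 6, flow now 24.
Augment Plant→Bus4→Sub1→City: bottleneck 3, flow now 27.
No augmenting path remains; maximum flow = 27.
By max-flow min-cut, the minimum cut capacity equals the max flow.
In the residual graph, reachable from Plant: {Plant}.
Min-cut edges: Plant→Bus4 (9), Plant→Sub3 (9), Plant→Sub1 (9); capacity 9 + 9 + 9 = 27.

27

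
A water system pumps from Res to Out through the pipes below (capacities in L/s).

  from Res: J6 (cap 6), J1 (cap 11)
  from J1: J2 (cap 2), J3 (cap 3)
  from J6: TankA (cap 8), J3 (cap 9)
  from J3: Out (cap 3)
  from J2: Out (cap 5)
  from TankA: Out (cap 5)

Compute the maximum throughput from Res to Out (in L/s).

10

Augment Res→J1→J3→Out: bottleneck 3, flow now 3.
Augment Res→J1→J2→Out: bottleneck 2, flow now 5.
Augment Res→J6→TankA→Out: bottleneck 5, flow now 10.
No augmenting path remains; maximum flow = 10.
In the residual graph, reachable from Res: {Res, J1, J6, J3, TankA}.
Min-cut edges: J1→J2 (2), J3→Out (3), TankA→Out (5); capacity 2 + 3 + 5 = 10.
This cut is saturated, so no flow can exceed 10.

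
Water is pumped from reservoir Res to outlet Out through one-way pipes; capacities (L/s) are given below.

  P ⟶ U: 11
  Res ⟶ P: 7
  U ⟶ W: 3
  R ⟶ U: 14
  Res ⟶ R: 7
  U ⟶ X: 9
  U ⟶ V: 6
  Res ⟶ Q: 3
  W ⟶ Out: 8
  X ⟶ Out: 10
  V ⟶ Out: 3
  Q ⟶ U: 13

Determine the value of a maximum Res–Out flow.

Augment Res→P→U→V→Out: bottleneck 3, flow now 3.
Augment Res→P→U→W→Out: bottleneck 3, flow now 6.
Augment Res→P→U→X→Out: bottleneck 1, flow now 7.
Augment Res→Q→U→X→Out: bottleneck 3, flow now 10.
Augment Res→R→U→X→Out: bottleneck 5, flow now 15.
No augmenting path remains; maximum flow = 15.
In the residual graph, reachable from Res: {Res, P, Q, R, U, V}.
Min-cut edges: U→W (3), U→X (9), V→Out (3); capacity 3 + 9 + 3 = 15.
This cut is saturated, so no flow can exceed 15.

15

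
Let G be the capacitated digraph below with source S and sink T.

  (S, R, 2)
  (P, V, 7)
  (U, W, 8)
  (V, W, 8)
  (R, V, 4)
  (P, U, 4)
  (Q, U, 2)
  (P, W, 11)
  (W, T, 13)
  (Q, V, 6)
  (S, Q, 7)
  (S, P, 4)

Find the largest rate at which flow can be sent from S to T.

Augment S→P→W→T: bottleneck 4, flow now 4.
Augment S→Q→U→W→T: bottleneck 2, flow now 6.
Augment S→Q→V→W→T: bottleneck 5, flow now 11.
Augment S→R→V→W→T: bottleneck 2, flow now 13.
No augmenting path remains; maximum flow = 13.
In the residual graph, reachable from S: {S}.
Min-cut edges: S→P (4), S→Q (7), S→R (2); capacity 4 + 7 + 2 = 13.
This cut is saturated, so no flow can exceed 13.

13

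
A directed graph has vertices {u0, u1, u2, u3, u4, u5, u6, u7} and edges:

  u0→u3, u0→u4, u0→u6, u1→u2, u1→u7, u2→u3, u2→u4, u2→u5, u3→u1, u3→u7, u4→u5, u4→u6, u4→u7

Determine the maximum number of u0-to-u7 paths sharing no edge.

Assign every edge capacity 1; by Menger, the answer equals the max flow.
Path u0→u3→u7 (+1); total 1.
Path u0→u4→u7 (+1); total 2.
No residual u0→u7 path; max flow = 2.
Certifying cut of size 2: {u0→u3, u0→u4}.

2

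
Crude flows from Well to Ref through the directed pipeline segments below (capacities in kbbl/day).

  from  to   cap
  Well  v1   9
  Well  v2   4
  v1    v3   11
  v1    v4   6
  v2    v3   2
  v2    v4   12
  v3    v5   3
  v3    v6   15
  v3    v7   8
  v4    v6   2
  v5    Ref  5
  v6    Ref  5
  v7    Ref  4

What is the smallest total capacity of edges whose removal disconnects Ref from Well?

12

Augment Well→v1→v3→v5→Ref: bottleneck 3, flow now 3.
Augment Well→v1→v3→v6→Ref: bottleneck 5, flow now 8.
Augment Well→v1→v3→v7→Ref: bottleneck 1, flow now 9.
Augment Well→v2→v3→v7→Ref: bottleneck 2, flow now 11.
Augment Well→v2→v4→v6→v3→v7→Ref: bottleneck 1, flow now 12. (uses reverse residual edge)
No augmenting path remains; maximum flow = 12.
By max-flow min-cut, the minimum cut capacity equals the max flow.
In the residual graph, reachable from Well: {Well, v1, v2, v3, v4, v6, v7}.
Min-cut edges: v3→v5 (3), v6→Ref (5), v7→Ref (4); capacity 3 + 5 + 4 = 12.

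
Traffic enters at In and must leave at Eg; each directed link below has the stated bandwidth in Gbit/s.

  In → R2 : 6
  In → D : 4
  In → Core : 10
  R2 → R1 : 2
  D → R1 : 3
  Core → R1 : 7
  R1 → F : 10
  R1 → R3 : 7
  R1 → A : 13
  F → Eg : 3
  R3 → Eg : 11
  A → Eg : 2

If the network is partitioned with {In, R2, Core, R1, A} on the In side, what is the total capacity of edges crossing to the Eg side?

Edges leaving {In, R2, Core, R1, A}: In→D (4), R1→F (10), R1→R3 (7), A→Eg (2).
Cut capacity = 4 + 10 + 7 + 2 = 23.

23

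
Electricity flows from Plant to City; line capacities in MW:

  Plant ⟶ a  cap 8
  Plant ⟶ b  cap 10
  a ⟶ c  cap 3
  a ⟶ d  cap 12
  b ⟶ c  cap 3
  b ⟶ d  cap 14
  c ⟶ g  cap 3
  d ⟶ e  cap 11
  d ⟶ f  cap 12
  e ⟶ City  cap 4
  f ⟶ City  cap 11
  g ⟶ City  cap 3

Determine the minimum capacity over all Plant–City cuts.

Augment Plant→a→c→g→City: bottleneck 3, flow now 3.
Augment Plant→a→d→e→City: bottleneck 4, flow now 7.
Augment Plant→a→d→f→City: bottleneck 1, flow now 8.
Augment Plant→b→d→f→City: bottleneck 10, flow now 18.
No augmenting path remains; maximum flow = 18.
By max-flow min-cut, the minimum cut capacity equals the max flow.
In the residual graph, reachable from Plant: {Plant}.
Min-cut edges: Plant→a (8), Plant→b (10); capacity 8 + 10 = 18.

18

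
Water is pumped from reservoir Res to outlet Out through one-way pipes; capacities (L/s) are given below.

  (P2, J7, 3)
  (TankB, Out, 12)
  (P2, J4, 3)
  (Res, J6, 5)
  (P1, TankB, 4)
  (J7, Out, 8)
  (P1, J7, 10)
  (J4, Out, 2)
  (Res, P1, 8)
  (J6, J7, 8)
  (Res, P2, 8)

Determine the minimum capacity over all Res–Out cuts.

14

Augment Res→P2→J4→Out: bottleneck 2, flow now 2.
Augment Res→P2→J7→Out: bottleneck 3, flow now 5.
Augment Res→J6→J7→Out: bottleneck 5, flow now 10.
Augment Res→P1→TankB→Out: bottleneck 4, flow now 14.
No augmenting path remains; maximum flow = 14.
By max-flow min-cut, the minimum cut capacity equals the max flow.
In the residual graph, reachable from Res: {Res, P2, J6, P1, J4, J7}.
Min-cut edges: P1→TankB (4), J4→Out (2), J7→Out (8); capacity 4 + 2 + 8 = 14.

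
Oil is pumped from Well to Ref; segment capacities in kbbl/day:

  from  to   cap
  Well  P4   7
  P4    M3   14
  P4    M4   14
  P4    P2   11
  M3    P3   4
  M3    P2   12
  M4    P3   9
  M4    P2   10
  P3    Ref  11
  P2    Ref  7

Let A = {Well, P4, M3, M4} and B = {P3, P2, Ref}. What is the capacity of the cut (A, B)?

46

Edges leaving {Well, P4, M3, M4}: P4→P2 (11), M3→P3 (4), M3→P2 (12), M4→P3 (9), M4→P2 (10).
Cut capacity = 11 + 4 + 12 + 9 + 10 = 46.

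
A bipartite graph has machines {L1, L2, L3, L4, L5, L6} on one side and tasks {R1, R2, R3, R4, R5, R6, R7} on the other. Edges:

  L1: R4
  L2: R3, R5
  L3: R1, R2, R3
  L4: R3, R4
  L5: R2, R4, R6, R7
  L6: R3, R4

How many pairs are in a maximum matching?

5

Unit-capacity flow: source→left, listed edges, right→sink; max matching = max flow.
Augmenting path L1→R4 (+1); matched 1.
Augmenting path L2→R3 (+1); matched 2.
Augmenting path L3→R1 (+1); matched 3.
Augmenting path L5→R2 (+1); matched 4.
Augmenting path L4→R3→L2→R5 (+1); matched 5.
No augmenting path remains; maximum matching = 5.
König certificate: {L2, L3, L5, R3, R4} is a vertex cover of size 5 (every listed pair touches it), so no matching can be larger.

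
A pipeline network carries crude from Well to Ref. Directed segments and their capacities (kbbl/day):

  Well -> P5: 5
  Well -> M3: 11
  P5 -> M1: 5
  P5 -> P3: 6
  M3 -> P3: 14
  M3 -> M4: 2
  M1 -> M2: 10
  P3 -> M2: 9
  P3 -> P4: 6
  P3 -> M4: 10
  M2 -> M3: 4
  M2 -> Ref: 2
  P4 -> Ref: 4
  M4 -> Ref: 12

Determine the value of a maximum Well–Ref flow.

Augment Well→M3→M4→Ref: bottleneck 2, flow now 2.
Augment Well→P5→M1→M2→Ref: bottleneck 2, flow now 4.
Augment Well→P5→P3→P4→Ref: bottleneck 3, flow now 7.
Augment Well→M3→P3→P4→Ref: bottleneck 1, flow now 8.
Augment Well→M3→P3→M4→Ref: bottleneck 8, flow now 16.
No augmenting path remains; maximum flow = 16.
In the residual graph, reachable from Well: {Well}.
Min-cut edges: Well→P5 (5), Well→M3 (11); capacity 5 + 11 = 16.
This cut is saturated, so no flow can exceed 16.

16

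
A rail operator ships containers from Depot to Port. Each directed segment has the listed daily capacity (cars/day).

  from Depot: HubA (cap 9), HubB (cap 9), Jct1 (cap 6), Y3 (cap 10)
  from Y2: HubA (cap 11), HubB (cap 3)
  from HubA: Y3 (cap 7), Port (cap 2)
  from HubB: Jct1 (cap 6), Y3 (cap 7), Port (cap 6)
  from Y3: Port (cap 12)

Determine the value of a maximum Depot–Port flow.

20

Augment Depot→HubA→Port: bottleneck 2, flow now 2.
Augment Depot→HubB→Port: bottleneck 6, flow now 8.
Augment Depot→Y3→Port: bottleneck 10, flow now 18.
Augment Depot→HubA→Y3→Port: bottleneck 2, flow now 20.
No augmenting path remains; maximum flow = 20.
In the residual graph, reachable from Depot: {Depot, HubA, HubB, Jct1, Y3}.
Min-cut edges: HubA→Port (2), HubB→Port (6), Y3→Port (12); capacity 2 + 6 + 12 = 20.
This cut is saturated, so no flow can exceed 20.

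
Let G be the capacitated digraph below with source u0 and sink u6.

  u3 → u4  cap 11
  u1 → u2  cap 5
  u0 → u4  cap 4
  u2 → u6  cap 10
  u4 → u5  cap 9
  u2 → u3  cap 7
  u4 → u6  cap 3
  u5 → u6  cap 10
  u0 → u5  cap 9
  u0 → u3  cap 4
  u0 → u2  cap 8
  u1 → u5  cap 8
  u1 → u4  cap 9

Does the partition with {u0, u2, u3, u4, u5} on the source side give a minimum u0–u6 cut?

Given cut capacity: 10 + 3 + 10 = 23.
Augment u0→u2→u6: bottleneck 8, flow now 8.
Augment u0→u4→u6: bottleneck 3, flow now 11.
Augment u0→u5→u6: bottleneck 9, flow now 20.
Augment u0→u4→u5→u6: bottleneck 1, flow now 21.
No augmenting path remains; maximum flow = 21.
In the residual graph, reachable from u0: {u0, u3, u4, u5}.
Min-cut edges: u0→u2 (8), u4→u6 (3), u5→u6 (10); capacity 8 + 3 + 10 = 21.
Cut capacity 23 exceeds the max flow 21, so it is not minimum.

No — its capacity is 23, but the minimum cut has capacity 21.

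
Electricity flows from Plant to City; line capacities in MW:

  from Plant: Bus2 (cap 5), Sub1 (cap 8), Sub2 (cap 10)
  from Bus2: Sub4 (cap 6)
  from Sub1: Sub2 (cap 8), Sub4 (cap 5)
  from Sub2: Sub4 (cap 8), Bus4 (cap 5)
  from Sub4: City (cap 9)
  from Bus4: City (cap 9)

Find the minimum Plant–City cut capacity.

14

Augment Plant→Bus2→Sub4→City: bottleneck 5, flow now 5.
Augment Plant→Sub1→Sub4→City: bottleneck 4, flow now 9.
Augment Plant→Sub2→Bus4→City: bottleneck 5, flow now 14.
No augmenting path remains; maximum flow = 14.
By max-flow min-cut, the minimum cut capacity equals the max flow.
In the residual graph, reachable from Plant: {Plant, Bus2, Sub1, Sub2, Sub4}.
Min-cut edges: Sub2→Bus4 (5), Sub4→City (9); capacity 5 + 9 = 14.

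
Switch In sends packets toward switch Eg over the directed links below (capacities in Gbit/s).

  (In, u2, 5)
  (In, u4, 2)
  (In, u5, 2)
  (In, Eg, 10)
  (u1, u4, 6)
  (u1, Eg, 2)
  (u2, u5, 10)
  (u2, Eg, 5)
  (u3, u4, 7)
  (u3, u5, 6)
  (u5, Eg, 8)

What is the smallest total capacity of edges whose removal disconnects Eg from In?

Augment In→Eg: bottleneck 10, flow now 10.
Augment In→u2→Eg: bottleneck 5, flow now 15.
Augment In→u5→Eg: bottleneck 2, flow now 17.
No augmenting path remains; maximum flow = 17.
By max-flow min-cut, the minimum cut capacity equals the max flow.
In the residual graph, reachable from In: {In, u4}.
Min-cut edges: In→u2 (5), In→u5 (2), In→Eg (10); capacity 5 + 2 + 10 = 17.

17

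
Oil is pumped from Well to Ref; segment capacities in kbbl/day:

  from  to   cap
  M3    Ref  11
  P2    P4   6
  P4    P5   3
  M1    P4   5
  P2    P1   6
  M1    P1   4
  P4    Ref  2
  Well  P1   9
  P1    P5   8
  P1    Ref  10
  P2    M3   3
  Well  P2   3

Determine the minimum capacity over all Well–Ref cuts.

Augment Well→P1→Ref: bottleneck 9, flow now 9.
Augment Well→P2→P1→Ref: bottleneck 1, flow now 10.
Augment Well→P2→M3→Ref: bottleneck 2, flow now 12.
No augmenting path remains; maximum flow = 12.
By max-flow min-cut, the minimum cut capacity equals the max flow.
In the residual graph, reachable from Well: {Well}.
Min-cut edges: Well→P2 (3), Well→P1 (9); capacity 3 + 9 = 12.

12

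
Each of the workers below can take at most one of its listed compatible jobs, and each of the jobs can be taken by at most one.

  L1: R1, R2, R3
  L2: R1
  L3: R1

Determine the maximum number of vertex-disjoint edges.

Unit-capacity flow: source→left, listed edges, right→sink; max matching = max flow.
Augmenting path L1→R1 (+1); matched 1.
Augmenting path L2→R1→L1→R2 (+1); matched 2.
No augmenting path remains; maximum matching = 2.
König certificate: {L1, R1} is a vertex cover of size 2 (every listed pair touches it), so no matching can be larger.

2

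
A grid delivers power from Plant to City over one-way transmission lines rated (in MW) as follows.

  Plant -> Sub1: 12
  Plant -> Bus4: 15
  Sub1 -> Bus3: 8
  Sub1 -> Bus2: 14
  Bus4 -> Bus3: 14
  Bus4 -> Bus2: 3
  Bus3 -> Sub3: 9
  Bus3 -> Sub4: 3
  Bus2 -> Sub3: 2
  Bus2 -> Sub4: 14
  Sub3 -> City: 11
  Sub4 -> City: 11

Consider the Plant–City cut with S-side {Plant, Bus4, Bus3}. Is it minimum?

Given cut capacity: 12 + 3 + 9 + 3 = 27.
Augment Plant→Sub1→Bus3→Sub3→City: bottleneck 8, flow now 8.
Augment Plant→Sub1→Bus2→Sub3→City: bottleneck 2, flow now 10.
Augment Plant→Sub1→Bus2→Sub4→City: bottleneck 2, flow now 12.
Augment Plant→Bus4→Bus3→Sub3→City: bottleneck 1, flow now 13.
Augment Plant→Bus4→Bus3→Sub4→City: bottleneck 3, flow now 16.
Augment Plant→Bus4→Bus2→Sub4→City: bottleneck 3, flow now 19.
Augment Plant→Bus4→Bus3→Sub1→Bus2→Sub4→City: bottleneck 3, flow now 22. (uses reverse residual edge)
No augmenting path remains; maximum flow = 22.
In the residual graph, reachable from Plant: {Plant, Sub1, Bus4, Bus3, Bus2, Sub4}.
Min-cut edges: Bus3→Sub3 (9), Bus2→Sub3 (2), Sub4→City (11); capacity 9 + 2 + 11 = 22.
Cut capacity 27 exceeds the max flow 22, so it is not minimum.

No — its capacity is 27, but the minimum cut has capacity 22.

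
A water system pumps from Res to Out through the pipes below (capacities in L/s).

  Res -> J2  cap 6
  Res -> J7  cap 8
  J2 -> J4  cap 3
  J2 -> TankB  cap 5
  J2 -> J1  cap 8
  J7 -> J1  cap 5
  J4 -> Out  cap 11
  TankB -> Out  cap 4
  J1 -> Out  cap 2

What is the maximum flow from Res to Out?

8

Augment Res→J2→J4→Out: bottleneck 3, flow now 3.
Augment Res→J2→TankB→Out: bottleneck 3, flow now 6.
Augment Res→J7→J1→Out: bottleneck 2, flow now 8.
No augmenting path remains; maximum flow = 8.
In the residual graph, reachable from Res: {Res, J7, J1}.
Min-cut edges: Res→J2 (6), J1→Out (2); capacity 6 + 2 = 8.
This cut is saturated, so no flow can exceed 8.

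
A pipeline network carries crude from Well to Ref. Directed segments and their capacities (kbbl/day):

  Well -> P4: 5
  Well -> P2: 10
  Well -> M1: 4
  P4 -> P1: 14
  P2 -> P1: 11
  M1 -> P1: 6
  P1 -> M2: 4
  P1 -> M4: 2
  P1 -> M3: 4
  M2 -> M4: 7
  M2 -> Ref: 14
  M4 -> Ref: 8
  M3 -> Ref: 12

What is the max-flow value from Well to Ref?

Augment Well→P4→P1→M2→Ref: bottleneck 4, flow now 4.
Augment Well→P4→P1→M4→Ref: bottleneck 1, flow now 5.
Augment Well→P2→P1→M4→Ref: bottleneck 1, flow now 6.
Augment Well→P2→P1→M3→Ref: bottleneck 4, flow now 10.
No augmenting path remains; maximum flow = 10.
In the residual graph, reachable from Well: {Well, P4, P2, M1, P1}.
Min-cut edges: P1→M2 (4), P1→M4 (2), P1→M3 (4); capacity 4 + 2 + 4 = 10.
This cut is saturated, so no flow can exceed 10.

10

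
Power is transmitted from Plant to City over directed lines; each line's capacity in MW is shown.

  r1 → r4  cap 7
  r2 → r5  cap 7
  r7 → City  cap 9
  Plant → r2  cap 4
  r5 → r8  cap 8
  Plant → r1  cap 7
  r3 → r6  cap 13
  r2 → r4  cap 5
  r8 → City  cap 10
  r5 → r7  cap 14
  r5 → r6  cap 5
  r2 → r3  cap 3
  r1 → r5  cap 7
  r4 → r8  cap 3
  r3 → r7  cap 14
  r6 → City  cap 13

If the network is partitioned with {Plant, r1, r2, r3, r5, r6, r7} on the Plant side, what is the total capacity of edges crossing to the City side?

Edges leaving {Plant, r1, r2, r3, r5, r6, r7}: r1→r4 (7), r2→r4 (5), r5→r8 (8), r6→City (13), r7→City (9).
Cut capacity = 7 + 5 + 8 + 13 + 9 = 42.

42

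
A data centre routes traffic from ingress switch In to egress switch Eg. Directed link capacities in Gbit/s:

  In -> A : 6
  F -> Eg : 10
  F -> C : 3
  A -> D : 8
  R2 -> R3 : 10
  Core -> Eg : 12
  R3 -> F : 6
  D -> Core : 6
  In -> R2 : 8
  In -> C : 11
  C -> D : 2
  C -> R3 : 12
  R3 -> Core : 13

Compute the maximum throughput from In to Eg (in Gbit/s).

18

Augment In→C→D→Core→Eg: bottleneck 2, flow now 2.
Augment In→C→R3→F→Eg: bottleneck 6, flow now 8.
Augment In→C→R3→Core→Eg: bottleneck 3, flow now 11.
Augment In→A→D→Core→Eg: bottleneck 4, flow now 15.
Augment In→R2→R3→Core→Eg: bottleneck 3, flow now 18.
No augmenting path remains; maximum flow = 18.
In the residual graph, reachable from In: {In, C, A, R2, D, R3, Core}.
Min-cut edges: R3→F (6), Core→Eg (12); capacity 6 + 12 = 18.
This cut is saturated, so no flow can exceed 18.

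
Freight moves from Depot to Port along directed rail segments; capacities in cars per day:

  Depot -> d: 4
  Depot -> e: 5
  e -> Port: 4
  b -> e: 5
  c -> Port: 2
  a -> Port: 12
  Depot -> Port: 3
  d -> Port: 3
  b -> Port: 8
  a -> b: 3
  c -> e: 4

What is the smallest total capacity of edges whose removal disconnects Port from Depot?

Augment Depot→Port: bottleneck 3, flow now 3.
Augment Depot→d→Port: bottleneck 3, flow now 6.
Augment Depot→e→Port: bottleneck 4, flow now 10.
No augmenting path remains; maximum flow = 10.
By max-flow min-cut, the minimum cut capacity equals the max flow.
In the residual graph, reachable from Depot: {Depot, d, e}.
Min-cut edges: Depot→Port (3), d→Port (3), e→Port (4); capacity 3 + 3 + 4 = 10.

10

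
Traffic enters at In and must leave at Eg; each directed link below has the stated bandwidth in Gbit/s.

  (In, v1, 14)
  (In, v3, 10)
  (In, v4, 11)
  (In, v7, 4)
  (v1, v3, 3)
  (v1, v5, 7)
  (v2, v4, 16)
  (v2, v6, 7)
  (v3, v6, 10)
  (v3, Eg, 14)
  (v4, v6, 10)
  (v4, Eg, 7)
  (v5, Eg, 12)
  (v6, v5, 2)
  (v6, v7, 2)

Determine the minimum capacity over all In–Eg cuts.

29

Augment In→v3→Eg: bottleneck 10, flow now 10.
Augment In→v4→Eg: bottleneck 7, flow now 17.
Augment In→v1→v3→Eg: bottleneck 3, flow now 20.
Augment In→v1→v5→Eg: bottleneck 7, flow now 27.
Augment In→v4→v6→v5→Eg: bottleneck 2, flow now 29.
No augmenting path remains; maximum flow = 29.
By max-flow min-cut, the minimum cut capacity equals the max flow.
In the residual graph, reachable from In: {In, v1, v4, v6, v7}.
Min-cut edges: In→v3 (10), v1→v3 (3), v1→v5 (7), v4→Eg (7), v6→v5 (2); capacity 10 + 3 + 7 + 7 + 2 = 29.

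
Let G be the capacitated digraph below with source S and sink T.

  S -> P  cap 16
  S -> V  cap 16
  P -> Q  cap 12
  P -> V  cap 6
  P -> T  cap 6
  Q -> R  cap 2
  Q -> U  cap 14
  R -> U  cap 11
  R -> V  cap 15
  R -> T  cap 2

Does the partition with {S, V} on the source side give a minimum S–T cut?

No — its capacity is 16, but the minimum cut has capacity 8.

Given cut capacity: 16 = 16.
Augment S→P→T: bottleneck 6, flow now 6.
Augment S→P→Q→R→T: bottleneck 2, flow now 8.
No augmenting path remains; maximum flow = 8.
In the residual graph, reachable from S: {S, P, Q, U, V}.
Min-cut edges: P→T (6), Q→R (2); capacity 6 + 2 = 8.
Cut capacity 16 exceeds the max flow 8, so it is not minimum.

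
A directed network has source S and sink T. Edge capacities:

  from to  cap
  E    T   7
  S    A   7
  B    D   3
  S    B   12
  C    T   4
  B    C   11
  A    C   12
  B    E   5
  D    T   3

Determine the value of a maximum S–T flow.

12

Augment S→A→C→T: bottleneck 4, flow now 4.
Augment S→B→D→T: bottleneck 3, flow now 7.
Augment S→B→E→T: bottleneck 5, flow now 12.
No augmenting path remains; maximum flow = 12.
In the residual graph, reachable from S: {S, A, B, C}.
Min-cut edges: B→D (3), B→E (5), C→T (4); capacity 3 + 5 + 4 = 12.
This cut is saturated, so no flow can exceed 12.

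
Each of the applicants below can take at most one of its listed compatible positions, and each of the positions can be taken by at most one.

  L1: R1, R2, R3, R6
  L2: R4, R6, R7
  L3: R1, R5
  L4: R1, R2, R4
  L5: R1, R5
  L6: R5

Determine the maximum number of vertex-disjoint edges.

5

Unit-capacity flow: source→left, listed edges, right→sink; max matching = max flow.
Augmenting path L1→R1 (+1); matched 1.
Augmenting path L2→R4 (+1); matched 2.
Augmenting path L3→R5 (+1); matched 3.
Augmenting path L4→R2 (+1); matched 4.
Augmenting path L5→R1→L1→R3 (+1); matched 5.
No augmenting path remains; maximum matching = 5.
König certificate: {L1, L2, L4, R1, R5} is a vertex cover of size 5 (every listed pair touches it), so no matching can be larger.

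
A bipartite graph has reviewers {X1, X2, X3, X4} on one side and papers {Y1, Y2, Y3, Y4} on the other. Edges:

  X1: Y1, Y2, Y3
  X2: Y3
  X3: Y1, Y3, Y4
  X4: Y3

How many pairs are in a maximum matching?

Unit-capacity flow: source→left, listed edges, right→sink; max matching = max flow.
Augmenting path X1→Y1 (+1); matched 1.
Augmenting path X2→Y3 (+1); matched 2.
Augmenting path X3→Y4 (+1); matched 3.
No augmenting path remains; maximum matching = 3.
König certificate: {X1, X3, Y3} is a vertex cover of size 3 (every listed pair touches it), so no matching can be larger.

3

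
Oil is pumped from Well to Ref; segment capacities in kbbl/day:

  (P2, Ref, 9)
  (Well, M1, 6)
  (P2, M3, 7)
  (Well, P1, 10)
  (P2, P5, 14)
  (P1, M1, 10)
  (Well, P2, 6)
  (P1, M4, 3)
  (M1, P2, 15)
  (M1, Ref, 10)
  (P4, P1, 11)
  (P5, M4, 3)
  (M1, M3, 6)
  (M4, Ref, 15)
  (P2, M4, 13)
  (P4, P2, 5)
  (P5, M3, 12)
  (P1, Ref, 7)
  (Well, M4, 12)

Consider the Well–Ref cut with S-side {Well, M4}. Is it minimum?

Given cut capacity: 10 + 6 + 6 + 15 = 37.
Augment Well→P1→Ref: bottleneck 7, flow now 7.
Augment Well→M1→Ref: bottleneck 6, flow now 13.
Augment Well→P2→Ref: bottleneck 6, flow now 19.
Augment Well→M4→Ref: bottleneck 12, flow now 31.
Augment Well→P1→M1→Ref: bottleneck 3, flow now 34.
No augmenting path remains; maximum flow = 34.
In the residual graph, reachable from Well: {Well}.
Min-cut edges: Well→P1 (10), Well→M1 (6), Well→P2 (6), Well→M4 (12); capacity 10 + 6 + 6 + 12 = 34.
Cut capacity 37 exceeds the max flow 34, so it is not minimum.

No — its capacity is 37, but the minimum cut has capacity 34.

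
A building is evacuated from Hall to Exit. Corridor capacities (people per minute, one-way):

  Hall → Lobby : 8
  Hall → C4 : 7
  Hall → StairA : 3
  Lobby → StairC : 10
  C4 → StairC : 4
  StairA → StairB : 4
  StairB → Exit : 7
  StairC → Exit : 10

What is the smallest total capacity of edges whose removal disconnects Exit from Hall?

Augment Hall→Lobby→StairC→Exit: bottleneck 8, flow now 8.
Augment Hall→C4→StairC→Exit: bottleneck 2, flow now 10.
Augment Hall→StairA→StairB→Exit: bottleneck 3, flow now 13.
No augmenting path remains; maximum flow = 13.
By max-flow min-cut, the minimum cut capacity equals the max flow.
In the residual graph, reachable from Hall: {Hall, Lobby, C4, StairC}.
Min-cut edges: Hall→StairA (3), StairC→Exit (10); capacity 3 + 10 = 13.

13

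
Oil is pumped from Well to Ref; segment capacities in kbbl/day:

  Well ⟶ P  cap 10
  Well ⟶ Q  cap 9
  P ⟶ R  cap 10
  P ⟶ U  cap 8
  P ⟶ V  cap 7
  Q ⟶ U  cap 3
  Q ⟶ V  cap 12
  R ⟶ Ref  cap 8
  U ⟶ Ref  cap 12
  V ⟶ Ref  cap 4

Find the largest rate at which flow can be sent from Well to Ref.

Augment Well→P→R→Ref: bottleneck 8, flow now 8.
Augment Well→P→U→Ref: bottleneck 2, flow now 10.
Augment Well→Q→U→Ref: bottleneck 3, flow now 13.
Augment Well→Q→V→Ref: bottleneck 4, flow now 17.
No augmenting path remains; maximum flow = 17.
In the residual graph, reachable from Well: {Well, Q, V}.
Min-cut edges: Well→P (10), Q→U (3), V→Ref (4); capacity 10 + 3 + 4 = 17.
This cut is saturated, so no flow can exceed 17.

17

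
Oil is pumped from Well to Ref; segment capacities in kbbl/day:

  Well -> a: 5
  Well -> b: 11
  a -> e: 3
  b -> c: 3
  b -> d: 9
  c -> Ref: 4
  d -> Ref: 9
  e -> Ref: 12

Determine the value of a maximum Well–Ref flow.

Augment Well→a→e→Ref: bottleneck 3, flow now 3.
Augment Well→b→c→Ref: bottleneck 3, flow now 6.
Augment Well→b→d→Ref: bottleneck 8, flow now 14.
No augmenting path remains; maximum flow = 14.
In the residual graph, reachable from Well: {Well, a}.
Min-cut edges: Well→b (11), a→e (3); capacity 11 + 3 = 14.
This cut is saturated, so no flow can exceed 14.

14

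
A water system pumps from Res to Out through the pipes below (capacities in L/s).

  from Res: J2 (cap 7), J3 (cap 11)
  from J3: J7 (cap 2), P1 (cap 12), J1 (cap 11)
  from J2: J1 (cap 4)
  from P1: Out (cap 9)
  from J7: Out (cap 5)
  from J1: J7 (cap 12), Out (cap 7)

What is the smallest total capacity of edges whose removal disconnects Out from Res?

Augment Res→J3→P1→Out: bottleneck 9, flow now 9.
Augment Res→J3→J7→Out: bottleneck 2, flow now 11.
Augment Res→J2→J1→Out: bottleneck 4, flow now 15.
No augmenting path remains; maximum flow = 15.
By max-flow min-cut, the minimum cut capacity equals the max flow.
In the residual graph, reachable from Res: {Res, J2}.
Min-cut edges: Res→J3 (11), J2→J1 (4); capacity 11 + 4 = 15.

15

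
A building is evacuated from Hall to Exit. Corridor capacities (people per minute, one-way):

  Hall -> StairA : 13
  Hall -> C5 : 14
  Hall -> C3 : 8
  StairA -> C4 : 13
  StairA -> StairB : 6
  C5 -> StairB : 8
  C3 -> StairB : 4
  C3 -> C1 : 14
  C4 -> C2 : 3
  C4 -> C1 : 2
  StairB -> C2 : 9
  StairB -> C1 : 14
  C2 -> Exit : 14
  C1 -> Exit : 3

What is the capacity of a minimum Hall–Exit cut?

Augment Hall→C3→C1→Exit: bottleneck 3, flow now 3.
Augment Hall→StairA→C4→C2→Exit: bottleneck 3, flow now 6.
Augment Hall→StairA→StairB→C2→Exit: bottleneck 6, flow now 12.
Augment Hall→C5→StairB→C2→Exit: bottleneck 3, flow now 15.
No augmenting path remains; maximum flow = 15.
By max-flow min-cut, the minimum cut capacity equals the max flow.
In the residual graph, reachable from Hall: {Hall, StairA, C5, C3, C4, StairB, C1}.
Min-cut edges: C4→C2 (3), StairB→C2 (9), C1→Exit (3); capacity 3 + 9 + 3 = 15.

15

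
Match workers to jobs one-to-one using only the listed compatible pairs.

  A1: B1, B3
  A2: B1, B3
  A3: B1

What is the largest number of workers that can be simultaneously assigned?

2

Unit-capacity flow: source→left, listed edges, right→sink; max matching = max flow.
Augmenting path A1→B1 (+1); matched 1.
Augmenting path A2→B3 (+1); matched 2.
No augmenting path remains; maximum matching = 2.
König certificate: {B1, B3} is a vertex cover of size 2 (every listed pair touches it), so no matching can be larger.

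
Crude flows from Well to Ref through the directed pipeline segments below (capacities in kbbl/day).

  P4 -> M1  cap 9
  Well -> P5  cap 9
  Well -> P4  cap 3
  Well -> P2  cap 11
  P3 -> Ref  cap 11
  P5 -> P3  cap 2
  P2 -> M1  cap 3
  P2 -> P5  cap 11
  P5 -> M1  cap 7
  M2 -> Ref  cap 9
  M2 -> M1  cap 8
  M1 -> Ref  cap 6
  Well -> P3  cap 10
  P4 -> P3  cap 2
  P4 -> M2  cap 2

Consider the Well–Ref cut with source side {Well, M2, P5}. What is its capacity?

Edges leaving {Well, M2, P5}: Well→P2 (11), Well→P4 (3), Well→P3 (10), M2→M1 (8), M2→Ref (9), P5→P3 (2), P5→M1 (7).
Cut capacity = 11 + 3 + 10 + 8 + 9 + 2 + 7 = 50.

50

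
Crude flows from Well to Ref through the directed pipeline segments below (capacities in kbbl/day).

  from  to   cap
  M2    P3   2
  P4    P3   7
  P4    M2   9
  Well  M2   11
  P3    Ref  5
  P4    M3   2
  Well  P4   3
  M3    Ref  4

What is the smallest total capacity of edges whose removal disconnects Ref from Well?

Augment Well→P4→M3→Ref: bottleneck 2, flow now 2.
Augment Well→P4→P3→Ref: bottleneck 1, flow now 3.
Augment Well→M2→P3→Ref: bottleneck 2, flow now 5.
No augmenting path remains; maximum flow = 5.
By max-flow min-cut, the minimum cut capacity equals the max flow.
In the residual graph, reachable from Well: {Well, M2}.
Min-cut edges: Well→P4 (3), M2→P3 (2); capacity 3 + 2 = 5.

5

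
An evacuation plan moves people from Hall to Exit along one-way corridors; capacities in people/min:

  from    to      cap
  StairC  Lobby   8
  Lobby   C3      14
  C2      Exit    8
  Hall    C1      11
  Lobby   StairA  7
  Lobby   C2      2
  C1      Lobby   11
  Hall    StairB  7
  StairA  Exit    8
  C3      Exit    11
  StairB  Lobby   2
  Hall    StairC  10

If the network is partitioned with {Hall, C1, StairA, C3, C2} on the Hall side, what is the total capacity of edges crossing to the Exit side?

Edges leaving {Hall, C1, StairA, C3, C2}: Hall→StairC (10), Hall→StairB (7), C1→Lobby (11), StairA→Exit (8), C3→Exit (11), C2→Exit (8).
Cut capacity = 10 + 7 + 11 + 8 + 11 + 8 = 55.

55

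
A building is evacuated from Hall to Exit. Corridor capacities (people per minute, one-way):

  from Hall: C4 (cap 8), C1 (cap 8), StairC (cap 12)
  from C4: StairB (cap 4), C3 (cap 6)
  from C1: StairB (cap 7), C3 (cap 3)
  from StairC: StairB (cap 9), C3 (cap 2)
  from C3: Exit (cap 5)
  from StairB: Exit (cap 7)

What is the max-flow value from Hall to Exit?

12

Augment Hall→C4→C3→Exit: bottleneck 5, flow now 5.
Augment Hall→C4→StairB→Exit: bottleneck 3, flow now 8.
Augment Hall→C1→StairB→Exit: bottleneck 4, flow now 12.
No augmenting path remains; maximum flow = 12.
In the residual graph, reachable from Hall: {Hall, C4, C1, StairC, C3, StairB}.
Min-cut edges: C3→Exit (5), StairB→Exit (7); capacity 5 + 7 = 12.
This cut is saturated, so no flow can exceed 12.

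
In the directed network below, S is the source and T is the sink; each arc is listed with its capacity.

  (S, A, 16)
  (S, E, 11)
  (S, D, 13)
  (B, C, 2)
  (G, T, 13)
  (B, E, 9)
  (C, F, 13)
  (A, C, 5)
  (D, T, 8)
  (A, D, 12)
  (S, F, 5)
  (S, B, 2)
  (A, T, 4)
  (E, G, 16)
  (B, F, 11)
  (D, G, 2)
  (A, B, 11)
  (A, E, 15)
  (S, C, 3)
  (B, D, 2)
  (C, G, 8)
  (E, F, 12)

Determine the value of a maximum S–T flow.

25

Augment S→A→T: bottleneck 4, flow now 4.
Augment S→D→T: bottleneck 8, flow now 12.
Augment S→C→G→T: bottleneck 3, flow now 15.
Augment S→D→G→T: bottleneck 2, flow now 17.
Augment S→E→G→T: bottleneck 8, flow now 25.
No augmenting path remains; maximum flow = 25.
In the residual graph, reachable from S: {S, A, B, C, D, E, F, G}.
Min-cut edges: A→T (4), D→T (8), G→T (13); capacity 4 + 8 + 13 = 25.
This cut is saturated, so no flow can exceed 25.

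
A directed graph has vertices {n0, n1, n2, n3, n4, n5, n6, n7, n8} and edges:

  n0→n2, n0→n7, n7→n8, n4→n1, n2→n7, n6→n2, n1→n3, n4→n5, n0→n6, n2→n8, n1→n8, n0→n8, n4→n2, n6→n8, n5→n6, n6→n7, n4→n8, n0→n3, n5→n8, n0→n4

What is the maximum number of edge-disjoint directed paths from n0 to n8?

Assign every edge capacity 1; by Menger, the answer equals the max flow.
Path n0→n8 (+1); total 1.
Path n0→n2→n8 (+1); total 2.
Path n0→n4→n8 (+1); total 3.
Path n0→n6→n8 (+1); total 4.
Path n0→n7→n8 (+1); total 5.
No residual n0→n8 path; max flow = 5.
Certifying cut of size 5: {n0→n2, n0→n4, n0→n6, n0→n7, n0→n8}.

5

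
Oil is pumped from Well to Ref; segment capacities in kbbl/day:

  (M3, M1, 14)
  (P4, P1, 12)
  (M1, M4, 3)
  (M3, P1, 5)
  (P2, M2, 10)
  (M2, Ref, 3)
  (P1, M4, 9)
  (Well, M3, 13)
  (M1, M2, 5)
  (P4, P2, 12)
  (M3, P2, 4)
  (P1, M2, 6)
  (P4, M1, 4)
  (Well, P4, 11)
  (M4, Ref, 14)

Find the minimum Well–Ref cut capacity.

15

Augment Well→M3→M1→M2→Ref: bottleneck 3, flow now 3.
Augment Well→M3→M1→M4→Ref: bottleneck 3, flow now 6.
Augment Well→M3→P1→M4→Ref: bottleneck 5, flow now 11.
Augment Well→P4→P1→M4→Ref: bottleneck 4, flow now 15.
No augmenting path remains; maximum flow = 15.
By max-flow min-cut, the minimum cut capacity equals the max flow.
In the residual graph, reachable from Well: {Well, M3, P4, M1, P1, P2, M2}.
Min-cut edges: M1→M4 (3), P1→M4 (9), M2→Ref (3); capacity 3 + 9 + 3 = 15.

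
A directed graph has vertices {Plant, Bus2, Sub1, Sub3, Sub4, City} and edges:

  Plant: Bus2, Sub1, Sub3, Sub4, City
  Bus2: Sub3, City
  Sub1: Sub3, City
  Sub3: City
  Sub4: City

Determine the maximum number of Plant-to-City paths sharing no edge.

5

Assign every edge capacity 1; by Menger, the answer equals the max flow.
Path Plant→City (+1); total 1.
Path Plant→Bus2→City (+1); total 2.
Path Plant→Sub1→City (+1); total 3.
Path Plant→Sub3→City (+1); total 4.
Path Plant→Sub4→City (+1); total 5.
No residual Plant→City path; max flow = 5.
Certifying cut of size 5: {Plant→Bus2, Plant→City, Plant→Sub1, Plant→Sub3, Plant→Sub4}.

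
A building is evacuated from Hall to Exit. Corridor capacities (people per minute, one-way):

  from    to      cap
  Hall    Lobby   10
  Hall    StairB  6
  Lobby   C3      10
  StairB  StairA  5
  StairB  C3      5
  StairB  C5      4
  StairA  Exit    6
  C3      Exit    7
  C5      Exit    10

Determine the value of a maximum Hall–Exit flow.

13

Augment Hall→Lobby→C3→Exit: bottleneck 7, flow now 7.
Augment Hall→StairB→StairA→Exit: bottleneck 5, flow now 12.
Augment Hall→StairB→C5→Exit: bottleneck 1, flow now 13.
No augmenting path remains; maximum flow = 13.
In the residual graph, reachable from Hall: {Hall, Lobby, C3}.
Min-cut edges: Hall→StairB (6), C3→Exit (7); capacity 6 + 7 = 13.
This cut is saturated, so no flow can exceed 13.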